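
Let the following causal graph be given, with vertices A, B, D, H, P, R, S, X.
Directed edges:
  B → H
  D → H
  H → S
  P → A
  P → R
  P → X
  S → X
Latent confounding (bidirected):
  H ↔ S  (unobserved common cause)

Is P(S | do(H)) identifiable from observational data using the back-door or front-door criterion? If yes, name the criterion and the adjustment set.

desc(H)\{H}={S,X}; candidates ⊆ {A,B,D,P,R}.
H↔S: latent back-door arc(s) into H.
size 0: {}; under {} H still reaches {B,D,S,X} ∋ S.
size 1: {A}, {B}, {D} …(+2); under {A} H still reaches {B,D,S,X} ∋ S.
size 2: {A,B}, {A,D}, {A,P} …(+7); under {A,B} H still reaches {D,S,X} ∋ S.
H↔S cannot be blocked by any observed set — no back-door set.
No mediator lies on a directed H→…→S path.
Neither criterion identifies P(S|do(H)) in this graph.

P(S|do(H)): not identifiable (no BD/FD set).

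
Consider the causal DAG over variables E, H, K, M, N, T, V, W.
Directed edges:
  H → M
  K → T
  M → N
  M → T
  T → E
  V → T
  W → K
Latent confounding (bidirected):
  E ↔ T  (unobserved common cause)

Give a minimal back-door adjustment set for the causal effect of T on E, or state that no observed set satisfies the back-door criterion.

T→E: no observed back-door set.

desc(T)\{T}={E}; candidates ⊆ {H,K,M,N,V,W}.
T↔E: latent back-door arc(s) into T.
size 0: {}; under {} T still reaches {E,H,K,M,N,V,W} ∋ E.
size 1: {H}, {K}, {M} …(+3); under {H} T still reaches {E,K,M,N,V,W} ∋ E.
size 2: {H,K}, {H,M}, {H,N} …(+12); under {H,K} T still reaches {E,M,N,V} ∋ E.
T↔E cannot be blocked by any observed set — no back-door set.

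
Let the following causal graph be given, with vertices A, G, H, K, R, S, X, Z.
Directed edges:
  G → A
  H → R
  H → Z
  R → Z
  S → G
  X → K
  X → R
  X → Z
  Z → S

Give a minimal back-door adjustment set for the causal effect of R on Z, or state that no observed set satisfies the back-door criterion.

desc(R)\{R}={A,G,S,Z}; candidates ⊆ {H,K,X}.
size 0: {}; under {} R still reaches {A,G,H,K,S,X,Z} ∋ Z.
size 1: {H}, {K}, {X}; under {H} R still reaches {A,G,K,S,X,Z} ∋ Z.
{H,X}: R⊥Z given {H,X} in G with R→· removed — back-door holds.

R→Z: minimal back-door set {H, X}.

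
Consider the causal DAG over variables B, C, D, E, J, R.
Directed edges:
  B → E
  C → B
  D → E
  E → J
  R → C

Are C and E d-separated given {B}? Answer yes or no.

Yes — C ⊥ E | {B}.

Bayes-Ball from C | {B} reaches {R}.
E ∉ reach(C|{B}) ⇒ C ⊥ E | {B}.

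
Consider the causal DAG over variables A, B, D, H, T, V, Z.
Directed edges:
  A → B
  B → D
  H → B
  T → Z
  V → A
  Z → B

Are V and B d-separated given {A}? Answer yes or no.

Bayes-Ball from V | {A} reaches ∅.
B ∉ reach(V|{A}) ⇒ V ⊥ B | {A}.

Yes — V ⊥ B | {A}.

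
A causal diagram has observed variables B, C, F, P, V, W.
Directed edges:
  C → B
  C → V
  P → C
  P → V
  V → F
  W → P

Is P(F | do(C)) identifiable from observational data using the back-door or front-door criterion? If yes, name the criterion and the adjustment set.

P(F|do(C)): backdoor, adjust for {P}.

desc(C)\{C}={B,F,V}; candidates ⊆ {P,W}.
size 0: {}; under {} C still reaches {F,P,V,W} ∋ F.
{P}: C⊥F given {P} in G with C→· removed — back-door holds.
P(F|do(C)) = Σ_{P} P(F|C,P)·P(P).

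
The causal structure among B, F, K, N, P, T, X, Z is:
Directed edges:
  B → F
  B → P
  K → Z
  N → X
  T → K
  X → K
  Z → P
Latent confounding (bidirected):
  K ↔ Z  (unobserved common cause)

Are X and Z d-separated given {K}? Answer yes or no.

Bayes-Ball from X | {K} reaches {N,P,T,Z}.
Z ∈ reach(X|{K}) ⇒ X ⊥̸ Z | {K}.

No — X and Z are d-connected given {K}.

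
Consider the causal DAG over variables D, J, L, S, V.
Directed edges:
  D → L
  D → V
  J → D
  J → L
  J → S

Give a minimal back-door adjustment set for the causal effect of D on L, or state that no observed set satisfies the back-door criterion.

D→L: minimal back-door set {J}.

desc(D)\{D}={L,V}; candidates ⊆ {J,S}.
size 0: {}; under {} D still reaches {J,L,S} ∋ L.
{J}: D⊥L given {J} in G with D→· removed — back-door holds.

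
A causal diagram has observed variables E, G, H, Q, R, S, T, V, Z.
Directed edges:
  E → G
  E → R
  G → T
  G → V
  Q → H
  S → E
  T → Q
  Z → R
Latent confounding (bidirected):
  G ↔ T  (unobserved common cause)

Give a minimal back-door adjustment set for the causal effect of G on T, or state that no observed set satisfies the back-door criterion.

G→T: no observed back-door set.

desc(G)\{G}={H,Q,T,V}; candidates ⊆ {E,R,S,Z}.
G↔T: latent back-door arc(s) into G.
size 0: {}; under {} G still reaches {E,H,Q,R,S,T} ∋ T.
size 1: {E}, {R}, {S} …(+1); under {E} G still reaches {H,Q,T} ∋ T.
size 2: {E,R}, {E,S}, {E,Z} …(+3); under {E,R} G still reaches {H,Q,T} ∋ T.
G↔T cannot be blocked by any observed set — no back-door set.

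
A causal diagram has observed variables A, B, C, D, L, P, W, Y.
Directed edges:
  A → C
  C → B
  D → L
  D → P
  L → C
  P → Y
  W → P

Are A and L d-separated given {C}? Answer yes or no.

Bayes-Ball from A | {C} reaches {D,L,P,Y}.
L ∈ reach(A|{C}) ⇒ A ⊥̸ L | {C}.

No — A and L are d-connected given {C}.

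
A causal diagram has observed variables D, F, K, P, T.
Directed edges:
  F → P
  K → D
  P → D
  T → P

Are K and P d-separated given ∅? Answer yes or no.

Yes — K ⊥ P | ∅.

Bayes-Ball from K | ∅ reaches {D}.
P ∉ reach(K|∅) ⇒ K ⊥ P | ∅.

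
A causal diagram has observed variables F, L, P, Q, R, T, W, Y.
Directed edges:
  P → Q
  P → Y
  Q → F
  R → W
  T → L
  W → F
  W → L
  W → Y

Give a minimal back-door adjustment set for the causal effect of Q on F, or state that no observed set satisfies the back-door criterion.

Q→F: minimal back-door set ∅.

desc(Q)\{Q}={F}; candidates ⊆ {L,P,R,T,W,Y}.
∅: Q⊥F given ∅ in G with Q→· removed — back-door holds.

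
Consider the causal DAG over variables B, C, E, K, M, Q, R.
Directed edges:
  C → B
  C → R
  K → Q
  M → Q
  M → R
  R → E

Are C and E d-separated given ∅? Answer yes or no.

Bayes-Ball from C | ∅ reaches {B,E,R}.
E ∈ reach(C|∅) ⇒ C ⊥̸ E | ∅.

No — C and E are d-connected given ∅.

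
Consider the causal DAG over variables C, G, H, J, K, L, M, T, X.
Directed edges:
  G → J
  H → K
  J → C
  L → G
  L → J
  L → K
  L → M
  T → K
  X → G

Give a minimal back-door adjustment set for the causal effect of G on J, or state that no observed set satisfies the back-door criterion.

G→J: minimal back-door set {L}.

desc(G)\{G}={C,J}; candidates ⊆ {H,K,L,M,T,X}.
size 0: {}; under {} G still reaches {C,J,K,L,M,X} ∋ J.
{L}: G⊥J given {L} in G with G→· removed — back-door holds.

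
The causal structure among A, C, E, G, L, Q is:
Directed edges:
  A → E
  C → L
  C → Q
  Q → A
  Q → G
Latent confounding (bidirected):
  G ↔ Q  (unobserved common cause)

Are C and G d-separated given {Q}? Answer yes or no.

No — C and G are d-connected given {Q}.

Bayes-Ball from C | {Q} reaches {G,L}.
G ∈ reach(C|{Q}) ⇒ C ⊥̸ G | {Q}.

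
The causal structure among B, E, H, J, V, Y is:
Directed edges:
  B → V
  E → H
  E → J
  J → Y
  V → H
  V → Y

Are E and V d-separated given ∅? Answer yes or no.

Bayes-Ball from E | ∅ reaches {H,J,Y}.
V ∉ reach(E|∅) ⇒ E ⊥ V | ∅.

Yes — E ⊥ V | ∅.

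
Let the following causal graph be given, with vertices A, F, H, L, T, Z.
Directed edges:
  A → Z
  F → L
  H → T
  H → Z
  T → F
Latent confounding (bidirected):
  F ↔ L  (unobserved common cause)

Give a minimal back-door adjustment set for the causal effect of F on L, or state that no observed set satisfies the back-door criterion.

F→L: no observed back-door set.

desc(F)\{F}={L}; candidates ⊆ {A,H,T,Z}.
F↔L: latent back-door arc(s) into F.
size 0: {}; under {} F still reaches {H,L,T,Z} ∋ L.
size 1: {A}, {H}, {T} …(+1); under {A} F still reaches {H,L,T,Z} ∋ L.
size 2: {A,H}, {A,T}, {A,Z} …(+3); under {A,H} F still reaches {L,T} ∋ L.
F↔L cannot be blocked by any observed set — no back-door set.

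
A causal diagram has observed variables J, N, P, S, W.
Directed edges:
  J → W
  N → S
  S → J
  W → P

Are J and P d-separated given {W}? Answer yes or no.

Bayes-Ball from J | {W} reaches {N,S}.
P ∉ reach(J|{W}) ⇒ J ⊥ P | {W}.

Yes — J ⊥ P | {W}.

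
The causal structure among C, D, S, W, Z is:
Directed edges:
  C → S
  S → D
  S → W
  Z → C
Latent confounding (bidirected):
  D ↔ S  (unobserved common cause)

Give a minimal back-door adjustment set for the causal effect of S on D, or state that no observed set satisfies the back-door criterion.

S→D: no observed back-door set.

desc(S)\{S}={D,W}; candidates ⊆ {C,Z}.
S↔D: latent back-door arc(s) into S.
size 0: {}; under {} S still reaches {C,D,Z} ∋ D.
size 1: {C}, {Z}; under {C} S still reaches {D} ∋ D.
size 2: {C,Z}; under {C,Z} S still reaches {D} ∋ D.
S↔D cannot be blocked by any observed set — no back-door set.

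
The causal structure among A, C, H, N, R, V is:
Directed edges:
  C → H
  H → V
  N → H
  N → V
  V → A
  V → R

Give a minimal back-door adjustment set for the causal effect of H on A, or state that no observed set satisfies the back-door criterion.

H→A: minimal back-door set {N}.

desc(H)\{H}={A,R,V}; candidates ⊆ {C,N}.
size 0: {}; under {} H still reaches {A,C,N,R,V} ∋ A.
{N}: H⊥A given {N} in G with H→· removed — back-door holds.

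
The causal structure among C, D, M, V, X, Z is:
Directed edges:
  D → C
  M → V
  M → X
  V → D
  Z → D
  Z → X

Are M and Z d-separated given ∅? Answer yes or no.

Yes — M ⊥ Z | ∅.

Bayes-Ball from M | ∅ reaches {C,D,V,X}.
Z ∉ reach(M|∅) ⇒ M ⊥ Z | ∅.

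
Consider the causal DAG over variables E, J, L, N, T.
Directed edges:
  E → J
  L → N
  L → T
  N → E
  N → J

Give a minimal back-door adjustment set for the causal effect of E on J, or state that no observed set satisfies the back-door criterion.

E→J: minimal back-door set {N}.

desc(E)\{E}={J}; candidates ⊆ {L,N,T}.
size 0: {}; under {} E still reaches {J,L,N,T} ∋ J.
{N}: E⊥J given {N} in G with E→· removed — back-door holds.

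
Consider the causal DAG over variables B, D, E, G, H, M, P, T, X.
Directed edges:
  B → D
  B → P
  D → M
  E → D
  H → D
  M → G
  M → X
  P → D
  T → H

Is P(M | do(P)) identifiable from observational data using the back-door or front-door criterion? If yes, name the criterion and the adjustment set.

P(M|do(P)): backdoor, adjust for {B}.

desc(P)\{P}={D,G,M,X}; candidates ⊆ {B,E,H,T}.
size 0: {}; under {} P still reaches {B,D,G,M,X} ∋ M.
{B}: P⊥M given {B} in G with P→· removed — back-door holds.
P(M|do(P)) = Σ_{B} P(M|P,B)·P(B).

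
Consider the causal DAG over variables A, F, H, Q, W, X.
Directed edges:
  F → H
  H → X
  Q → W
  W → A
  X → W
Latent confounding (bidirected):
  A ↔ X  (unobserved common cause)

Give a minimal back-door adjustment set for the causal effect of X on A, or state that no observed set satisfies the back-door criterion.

desc(X)\{X}={A,W}; candidates ⊆ {F,H,Q}.
X↔A: latent back-door arc(s) into X.
size 0: {}; under {} X still reaches {A,F,H} ∋ A.
size 1: {F}, {H}, {Q}; under {F} X still reaches {A,H} ∋ A.
size 2: {F,H}, {F,Q}, {H,Q}; under {F,H} X still reaches {A} ∋ A.
X↔A cannot be blocked by any observed set — no back-door set.

X→A: no observed back-door set.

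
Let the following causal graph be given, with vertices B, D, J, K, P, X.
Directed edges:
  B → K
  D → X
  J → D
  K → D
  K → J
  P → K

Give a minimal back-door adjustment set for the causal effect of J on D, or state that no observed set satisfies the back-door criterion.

J→D: minimal back-door set {K}.

desc(J)\{J}={D,X}; candidates ⊆ {B,K,P}.
size 0: {}; under {} J still reaches {B,D,K,P,X} ∋ D.
{K}: J⊥D given {K} in G with J→· removed — back-door holds.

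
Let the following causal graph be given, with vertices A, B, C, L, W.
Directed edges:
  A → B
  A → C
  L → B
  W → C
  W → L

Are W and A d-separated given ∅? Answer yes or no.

Yes — W ⊥ A | ∅.

Bayes-Ball from W | ∅ reaches {B,C,L}.
A ∉ reach(W|∅) ⇒ W ⊥ A | ∅.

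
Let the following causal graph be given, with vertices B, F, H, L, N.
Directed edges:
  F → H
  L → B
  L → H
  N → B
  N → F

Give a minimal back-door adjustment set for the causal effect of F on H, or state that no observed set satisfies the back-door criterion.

F→H: minimal back-door set ∅.

desc(F)\{F}={H}; candidates ⊆ {B,L,N}.
∅: F⊥H given ∅ in G with F→· removed — back-door holds.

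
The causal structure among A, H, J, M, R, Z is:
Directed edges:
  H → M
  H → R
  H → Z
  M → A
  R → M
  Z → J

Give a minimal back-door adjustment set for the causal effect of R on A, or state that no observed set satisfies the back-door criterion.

R→A: minimal back-door set {H}.

desc(R)\{R}={A,M}; candidates ⊆ {H,J,Z}.
size 0: {}; under {} R still reaches {A,H,J,M,Z} ∋ A.
{H}: R⊥A given {H} in G with R→· removed — back-door holds.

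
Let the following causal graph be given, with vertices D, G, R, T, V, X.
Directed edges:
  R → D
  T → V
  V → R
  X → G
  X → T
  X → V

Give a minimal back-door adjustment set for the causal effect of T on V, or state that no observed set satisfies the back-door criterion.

T→V: minimal back-door set {X}.

desc(T)\{T}={D,R,V}; candidates ⊆ {G,X}.
size 0: {}; under {} T still reaches {D,G,R,V,X} ∋ V.
{X}: T⊥V given {X} in G with T→· removed — back-door holds.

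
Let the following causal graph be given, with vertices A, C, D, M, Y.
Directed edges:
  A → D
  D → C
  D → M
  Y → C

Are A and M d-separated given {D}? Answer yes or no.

Bayes-Ball from A | {D} reaches ∅.
M ∉ reach(A|{D}) ⇒ A ⊥ M | {D}.

Yes — A ⊥ M | {D}.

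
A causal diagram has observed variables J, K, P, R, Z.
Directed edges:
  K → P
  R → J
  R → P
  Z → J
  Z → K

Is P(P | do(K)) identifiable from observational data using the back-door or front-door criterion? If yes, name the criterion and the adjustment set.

P(P|do(K)): backdoor, adjust for ∅.

desc(K)\{K}={P}; candidates ⊆ {J,R,Z}.
∅: K⊥P given ∅ in G with K→· removed — back-door holds.
P(P|do(K)) = P(P|K) — no adjustment needed.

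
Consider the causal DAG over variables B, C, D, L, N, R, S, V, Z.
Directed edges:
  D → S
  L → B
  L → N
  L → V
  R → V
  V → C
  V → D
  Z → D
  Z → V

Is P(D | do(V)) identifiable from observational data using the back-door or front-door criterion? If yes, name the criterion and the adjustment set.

desc(V)\{V}={C,D,S}; candidates ⊆ {B,L,N,R,Z}.
size 0: {}; under {} V still reaches {B,D,L,N,R,S,Z} ∋ D.
{Z}: V⊥D given {Z} in G with V→· removed — back-door holds.
P(D|do(V)) = Σ_{Z} P(D|V,Z)·P(Z).

P(D|do(V)): backdoor, adjust for {Z}.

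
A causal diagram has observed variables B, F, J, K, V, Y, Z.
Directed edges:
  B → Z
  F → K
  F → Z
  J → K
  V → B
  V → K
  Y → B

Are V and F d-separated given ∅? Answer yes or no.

Bayes-Ball from V | ∅ reaches {B,K,Z}.
F ∉ reach(V|∅) ⇒ V ⊥ F | ∅.

Yes — V ⊥ F | ∅.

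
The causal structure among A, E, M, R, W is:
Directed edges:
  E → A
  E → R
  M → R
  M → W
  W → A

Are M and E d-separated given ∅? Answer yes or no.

Bayes-Ball from M | ∅ reaches {A,R,W}.
E ∉ reach(M|∅) ⇒ M ⊥ E | ∅.

Yes — M ⊥ E | ∅.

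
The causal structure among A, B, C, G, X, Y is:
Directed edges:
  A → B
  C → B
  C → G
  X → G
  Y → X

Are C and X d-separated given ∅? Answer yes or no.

Bayes-Ball from C | ∅ reaches {B,G}.
X ∉ reach(C|∅) ⇒ C ⊥ X | ∅.

Yes — C ⊥ X | ∅.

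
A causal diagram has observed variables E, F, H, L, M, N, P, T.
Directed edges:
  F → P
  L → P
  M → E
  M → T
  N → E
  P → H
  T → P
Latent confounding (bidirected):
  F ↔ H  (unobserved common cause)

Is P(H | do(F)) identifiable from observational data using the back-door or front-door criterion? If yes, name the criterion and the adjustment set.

desc(F)\{F}={H,P}; candidates ⊆ {E,L,M,N,T}.
F↔H: latent back-door arc(s) into F.
size 0: {}; under {} F still reaches {H} ∋ H.
size 1: {E}, {L}, {M} …(+2); under {E} F still reaches {H} ∋ H.
size 2: {E,L}, {E,M}, {E,N} …(+7); under {E,L} F still reaches {H} ∋ H.
F↔H cannot be blocked by any observed set — no back-door set.
{P}: (i) intercepts every directed F→H path; (ii) no back-door F→{P}; (iii) {F} blocks every back-door {P}→H. Front-door holds.
P(H|do(F)) = Σ_{P} P(P|F) Σ_{F'} P(H|P,F')P(F').

P(H|do(F)): frontdoor, adjust for {P}.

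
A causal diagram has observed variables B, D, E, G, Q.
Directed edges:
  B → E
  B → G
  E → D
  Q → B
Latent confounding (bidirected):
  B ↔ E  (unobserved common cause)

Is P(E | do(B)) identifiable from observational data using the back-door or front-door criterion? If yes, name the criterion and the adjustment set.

desc(B)\{B}={D,E,G}; candidates ⊆ {Q}.
B↔E: latent back-door arc(s) into B.
size 0: {}; under {} B still reaches {D,E,Q} ∋ E.
size 1: {Q}; under {Q} B still reaches {D,E} ∋ E.
B↔E cannot be blocked by any observed set — no back-door set.
No mediator lies on a directed B→…→E path.
Neither criterion identifies P(E|do(B)) in this graph.

P(E|do(B)): not identifiable (no BD/FD set).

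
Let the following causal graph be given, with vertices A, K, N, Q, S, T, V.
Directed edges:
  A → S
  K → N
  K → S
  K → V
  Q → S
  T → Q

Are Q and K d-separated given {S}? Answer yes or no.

Bayes-Ball from Q | {S} reaches {A,K,N,T,V}.
K ∈ reach(Q|{S}) ⇒ Q ⊥̸ K | {S}.

No — Q and K are d-connected given {S}.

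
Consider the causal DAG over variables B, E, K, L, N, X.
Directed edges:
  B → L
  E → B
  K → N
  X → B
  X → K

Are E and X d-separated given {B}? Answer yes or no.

No — E and X are d-connected given {B}.

Bayes-Ball from E | {B} reaches {K,N,X}.
X ∈ reach(E|{B}) ⇒ E ⊥̸ X | {B}.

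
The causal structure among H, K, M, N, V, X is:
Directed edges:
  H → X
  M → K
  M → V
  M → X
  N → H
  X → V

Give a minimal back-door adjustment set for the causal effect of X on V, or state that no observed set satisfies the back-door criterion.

X→V: minimal back-door set {M}.

desc(X)\{X}={V}; candidates ⊆ {H,K,M,N}.
size 0: {}; under {} X still reaches {H,K,M,N,V} ∋ V.
{M}: X⊥V given {M} in G with X→· removed — back-door holds.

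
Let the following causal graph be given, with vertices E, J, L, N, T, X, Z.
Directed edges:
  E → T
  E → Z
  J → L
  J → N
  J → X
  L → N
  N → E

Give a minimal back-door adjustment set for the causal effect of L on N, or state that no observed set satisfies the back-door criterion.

desc(L)\{L}={E,N,T,Z}; candidates ⊆ {J,X}.
size 0: {}; under {} L still reaches {E,J,N,T,X,Z} ∋ N.
{J}: L⊥N given {J} in G with L→· removed — back-door holds.

L→N: minimal back-door set {J}.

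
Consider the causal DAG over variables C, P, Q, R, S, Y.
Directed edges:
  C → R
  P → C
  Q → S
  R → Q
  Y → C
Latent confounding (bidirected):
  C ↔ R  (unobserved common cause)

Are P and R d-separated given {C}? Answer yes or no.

Bayes-Ball from P | {C} reaches {Q,R,S,Y}.
R ∈ reach(P|{C}) ⇒ P ⊥̸ R | {C}.

No — P and R are d-connected given {C}.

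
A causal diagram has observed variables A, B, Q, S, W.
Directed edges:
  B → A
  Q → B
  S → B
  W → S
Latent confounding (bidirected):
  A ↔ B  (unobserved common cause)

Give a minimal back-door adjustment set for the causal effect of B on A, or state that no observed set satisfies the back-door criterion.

B→A: no observed back-door set.

desc(B)\{B}={A}; candidates ⊆ {Q,S,W}.
B↔A: latent back-door arc(s) into B.
size 0: {}; under {} B still reaches {A,Q,S,W} ∋ A.
size 1: {Q}, {S}, {W}; under {Q} B still reaches {A,S,W} ∋ A.
size 2: {Q,S}, {Q,W}, {S,W}; under {Q,S} B still reaches {A} ∋ A.
B↔A cannot be blocked by any observed set — no back-door set.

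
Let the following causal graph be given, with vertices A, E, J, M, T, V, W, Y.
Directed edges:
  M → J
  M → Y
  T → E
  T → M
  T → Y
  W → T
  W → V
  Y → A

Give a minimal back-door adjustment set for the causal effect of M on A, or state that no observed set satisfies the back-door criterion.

M→A: minimal back-door set {T}.

desc(M)\{M}={A,J,Y}; candidates ⊆ {E,T,V,W}.
size 0: {}; under {} M still reaches {A,E,T,V,W,Y} ∋ A.
{T}: M⊥A given {T} in G with M→· removed — back-door holds.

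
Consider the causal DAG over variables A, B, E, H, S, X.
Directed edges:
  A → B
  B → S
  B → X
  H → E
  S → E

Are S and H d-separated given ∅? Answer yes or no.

Bayes-Ball from S | ∅ reaches {A,B,E,X}.
H ∉ reach(S|∅) ⇒ S ⊥ H | ∅.

Yes — S ⊥ H | ∅.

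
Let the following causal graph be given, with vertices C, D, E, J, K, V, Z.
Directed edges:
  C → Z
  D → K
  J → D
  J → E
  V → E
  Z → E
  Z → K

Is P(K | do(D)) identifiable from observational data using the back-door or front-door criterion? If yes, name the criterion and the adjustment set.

desc(D)\{D}={K}; candidates ⊆ {C,E,J,V,Z}.
∅: D⊥K given ∅ in G with D→· removed — back-door holds.
P(K|do(D)) = P(K|D) — no adjustment needed.

P(K|do(D)): backdoor, adjust for ∅.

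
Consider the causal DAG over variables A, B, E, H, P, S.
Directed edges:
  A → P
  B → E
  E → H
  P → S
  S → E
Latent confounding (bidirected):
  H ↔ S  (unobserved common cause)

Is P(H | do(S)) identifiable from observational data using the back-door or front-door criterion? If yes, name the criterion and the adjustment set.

P(H|do(S)): frontdoor, adjust for {E}.

desc(S)\{S}={E,H}; candidates ⊆ {A,B,P}.
S↔H: latent back-door arc(s) into S.
size 0: {}; under {} S still reaches {A,H,P} ∋ H.
size 1: {A}, {B}, {P}; under {A} S still reaches {H,P} ∋ H.
size 2: {A,B}, {A,P}, {B,P}; under {A,B} S still reaches {H,P} ∋ H.
S↔H cannot be blocked by any observed set — no back-door set.
{E}: (i) intercepts every directed S→H path; (ii) no back-door S→{E}; (iii) {S} blocks every back-door {E}→H. Front-door holds.
P(H|do(S)) = Σ_{E} P(E|S) Σ_{S'} P(H|E,S')P(S').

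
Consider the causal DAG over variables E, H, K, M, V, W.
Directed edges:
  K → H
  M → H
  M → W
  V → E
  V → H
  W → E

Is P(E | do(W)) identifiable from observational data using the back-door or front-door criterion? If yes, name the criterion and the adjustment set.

P(E|do(W)): backdoor, adjust for ∅.

desc(W)\{W}={E}; candidates ⊆ {H,K,M,V}.
∅: W⊥E given ∅ in G with W→· removed — back-door holds.
P(E|do(W)) = P(E|W) — no adjustment needed.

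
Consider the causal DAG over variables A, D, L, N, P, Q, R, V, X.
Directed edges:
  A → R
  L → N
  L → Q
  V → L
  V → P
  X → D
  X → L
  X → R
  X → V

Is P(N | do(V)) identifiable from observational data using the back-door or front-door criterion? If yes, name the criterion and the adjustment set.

desc(V)\{V}={L,N,P,Q}; candidates ⊆ {A,D,R,X}.
size 0: {}; under {} V still reaches {D,L,N,Q,R,X} ∋ N.
{X}: V⊥N given {X} in G with V→· removed — back-door holds.
P(N|do(V)) = Σ_{X} P(N|V,X)·P(X).

P(N|do(V)): backdoor, adjust for {X}.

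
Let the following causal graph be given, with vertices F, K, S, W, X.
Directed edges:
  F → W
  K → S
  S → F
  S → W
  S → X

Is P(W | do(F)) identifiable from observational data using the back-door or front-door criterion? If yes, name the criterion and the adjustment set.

desc(F)\{F}={W}; candidates ⊆ {K,S,X}.
size 0: {}; under {} F still reaches {K,S,W,X} ∋ W.
{S}: F⊥W given {S} in G with F→· removed — back-door holds.
P(W|do(F)) = Σ_{S} P(W|F,S)·P(S).

P(W|do(F)): backdoor, adjust for {S}.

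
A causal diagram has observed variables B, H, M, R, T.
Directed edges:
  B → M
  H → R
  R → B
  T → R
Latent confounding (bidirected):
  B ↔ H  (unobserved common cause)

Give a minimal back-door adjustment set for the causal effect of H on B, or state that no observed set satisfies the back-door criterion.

desc(H)\{H}={B,M,R}; candidates ⊆ {T}.
H↔B: latent back-door arc(s) into H.
size 0: {}; under {} H still reaches {B,M} ∋ B.
size 1: {T}; under {T} H still reaches {B,M} ∋ B.
H↔B cannot be blocked by any observed set — no back-door set.

H→B: no observed back-door set.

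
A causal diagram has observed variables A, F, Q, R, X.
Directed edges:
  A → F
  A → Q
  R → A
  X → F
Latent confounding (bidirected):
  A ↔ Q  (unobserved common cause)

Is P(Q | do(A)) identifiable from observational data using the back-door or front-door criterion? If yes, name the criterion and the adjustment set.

P(Q|do(A)): not identifiable (no BD/FD set).

desc(A)\{A}={F,Q}; candidates ⊆ {R,X}.
A↔Q: latent back-door arc(s) into A.
size 0: {}; under {} A still reaches {Q,R} ∋ Q.
size 1: {R}, {X}; under {R} A still reaches {Q} ∋ Q.
size 2: {R,X}; under {R,X} A still reaches {Q} ∋ Q.
A↔Q cannot be blocked by any observed set — no back-door set.
No mediator lies on a directed A→…→Q path.
Neither criterion identifies P(Q|do(A)) in this graph.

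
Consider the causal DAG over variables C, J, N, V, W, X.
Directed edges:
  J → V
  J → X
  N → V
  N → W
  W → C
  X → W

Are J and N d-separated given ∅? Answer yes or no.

Yes — J ⊥ N | ∅.

Bayes-Ball from J | ∅ reaches {C,V,W,X}.
N ∉ reach(J|∅) ⇒ J ⊥ N | ∅.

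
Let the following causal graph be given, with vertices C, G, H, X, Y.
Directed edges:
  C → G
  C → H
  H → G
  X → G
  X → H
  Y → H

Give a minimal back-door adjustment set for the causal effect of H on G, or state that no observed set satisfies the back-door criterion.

H→G: minimal back-door set {C, X}.

desc(H)\{H}={G}; candidates ⊆ {C,X,Y}.
size 0: {}; under {} H still reaches {C,G,X,Y} ∋ G.
size 1: {C}, {X}, {Y}; under {C} H still reaches {G,X,Y} ∋ G.
{C,X}: H⊥G given {C,X} in G with H→· removed — back-door holds.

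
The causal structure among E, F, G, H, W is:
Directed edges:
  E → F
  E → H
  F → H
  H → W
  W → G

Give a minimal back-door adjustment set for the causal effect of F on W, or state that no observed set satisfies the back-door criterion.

F→W: minimal back-door set {E}.

desc(F)\{F}={G,H,W}; candidates ⊆ {E}.
size 0: {}; under {} F still reaches {E,G,H,W} ∋ W.
{E}: F⊥W given {E} in G with F→· removed — back-door holds.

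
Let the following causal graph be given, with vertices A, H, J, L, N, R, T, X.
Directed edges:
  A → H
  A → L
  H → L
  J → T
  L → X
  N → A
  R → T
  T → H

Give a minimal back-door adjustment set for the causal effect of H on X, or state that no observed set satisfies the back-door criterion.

H→X: minimal back-door set {A}.

desc(H)\{H}={L,X}; candidates ⊆ {A,J,N,R,T}.
size 0: {}; under {} H still reaches {A,J,L,N,R,T,X} ∋ X.
{A}: H⊥X given {A} in G with H→· removed — back-door holds.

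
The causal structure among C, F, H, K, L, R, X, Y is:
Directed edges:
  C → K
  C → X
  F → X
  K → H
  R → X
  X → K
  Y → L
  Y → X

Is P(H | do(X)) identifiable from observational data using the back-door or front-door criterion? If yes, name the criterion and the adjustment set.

P(H|do(X)): backdoor, adjust for {C}.

desc(X)\{X}={H,K}; candidates ⊆ {C,F,L,R,Y}.
size 0: {}; under {} X still reaches {C,F,H,K,L,R,Y} ∋ H.
{C}: X⊥H given {C} in G with X→· removed — back-door holds.
P(H|do(X)) = Σ_{C} P(H|X,C)·P(C).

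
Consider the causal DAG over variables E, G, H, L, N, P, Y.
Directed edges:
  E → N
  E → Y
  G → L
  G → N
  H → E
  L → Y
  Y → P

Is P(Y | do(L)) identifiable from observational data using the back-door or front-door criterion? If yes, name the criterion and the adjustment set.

desc(L)\{L}={P,Y}; candidates ⊆ {E,G,H,N}.
∅: L⊥Y given ∅ in G with L→· removed — back-door holds.
P(Y|do(L)) = P(Y|L) — no adjustment needed.

P(Y|do(L)): backdoor, adjust for ∅.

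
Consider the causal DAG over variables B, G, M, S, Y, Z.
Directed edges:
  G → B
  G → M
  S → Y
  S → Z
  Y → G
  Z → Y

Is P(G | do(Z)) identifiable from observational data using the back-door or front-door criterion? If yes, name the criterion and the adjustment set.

desc(Z)\{Z}={B,G,M,Y}; candidates ⊆ {S}.
size 0: {}; under {} Z still reaches {B,G,M,S,Y} ∋ G.
{S}: Z⊥G given {S} in G with Z→· removed — back-door holds.
P(G|do(Z)) = Σ_{S} P(G|Z,S)·P(S).

P(G|do(Z)): backdoor, adjust for {S}.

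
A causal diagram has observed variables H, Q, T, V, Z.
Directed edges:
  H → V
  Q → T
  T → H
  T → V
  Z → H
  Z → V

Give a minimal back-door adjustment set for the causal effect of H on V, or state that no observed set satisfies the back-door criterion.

H→V: minimal back-door set {T, Z}.

desc(H)\{H}={V}; candidates ⊆ {Q,T,Z}.
size 0: {}; under {} H still reaches {Q,T,V,Z} ∋ V.
size 1: {Q}, {T}, {Z}; under {Q} H still reaches {T,V,Z} ∋ V.
{T,Z}: H⊥V given {T,Z} in G with H→· removed — back-door holds.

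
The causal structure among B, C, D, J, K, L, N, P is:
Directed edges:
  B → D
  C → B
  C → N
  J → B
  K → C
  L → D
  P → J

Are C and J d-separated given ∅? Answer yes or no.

Yes — C ⊥ J | ∅.

Bayes-Ball from C | ∅ reaches {B,D,K,N}.
J ∉ reach(C|∅) ⇒ C ⊥ J | ∅.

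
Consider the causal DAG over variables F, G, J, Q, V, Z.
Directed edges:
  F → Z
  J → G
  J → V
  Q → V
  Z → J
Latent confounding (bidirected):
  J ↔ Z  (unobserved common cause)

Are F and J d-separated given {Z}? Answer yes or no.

Bayes-Ball from F | {Z} reaches {G,J,V}.
J ∈ reach(F|{Z}) ⇒ F ⊥̸ J | {Z}.

No — F and J are d-connected given {Z}.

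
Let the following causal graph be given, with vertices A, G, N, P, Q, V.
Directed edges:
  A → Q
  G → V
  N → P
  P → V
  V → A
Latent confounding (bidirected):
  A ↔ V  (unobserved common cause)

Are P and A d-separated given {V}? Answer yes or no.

Bayes-Ball from P | {V} reaches {A,G,N,Q}.
A ∈ reach(P|{V}) ⇒ P ⊥̸ A | {V}.

No — P and A are d-connected given {V}.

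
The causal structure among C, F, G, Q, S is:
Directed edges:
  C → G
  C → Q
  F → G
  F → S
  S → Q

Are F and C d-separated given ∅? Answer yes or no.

Bayes-Ball from F | ∅ reaches {G,Q,S}.
C ∉ reach(F|∅) ⇒ F ⊥ C | ∅.

Yes — F ⊥ C | ∅.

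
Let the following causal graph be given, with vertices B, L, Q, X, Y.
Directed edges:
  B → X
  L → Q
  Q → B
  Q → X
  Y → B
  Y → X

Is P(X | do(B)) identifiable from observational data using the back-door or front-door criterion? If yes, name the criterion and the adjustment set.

desc(B)\{B}={X}; candidates ⊆ {L,Q,Y}.
size 0: {}; under {} B still reaches {L,Q,X,Y} ∋ X.
size 1: {L}, {Q}, {Y}; under {L} B still reaches {Q,X,Y} ∋ X.
{Q,Y}: B⊥X given {Q,Y} in G with B→· removed — back-door holds.
P(X|do(B)) = Σ_{Q,Y} P(X|B,Q,Y)·P(Q,Y).

P(X|do(B)): backdoor, adjust for {Q, Y}.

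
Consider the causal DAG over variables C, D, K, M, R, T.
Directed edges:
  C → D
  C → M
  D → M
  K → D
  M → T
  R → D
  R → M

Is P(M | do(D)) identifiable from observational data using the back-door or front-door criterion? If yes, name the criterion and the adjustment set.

desc(D)\{D}={M,T}; candidates ⊆ {C,K,R}.
size 0: {}; under {} D still reaches {C,K,M,R,T} ∋ M.
size 1: {C}, {K}, {R}; under {C} D still reaches {K,M,R,T} ∋ M.
{C,R}: D⊥M given {C,R} in G with D→· removed — back-door holds.
P(M|do(D)) = Σ_{C,R} P(M|D,C,R)·P(C,R).

P(M|do(D)): backdoor, adjust for {C, R}.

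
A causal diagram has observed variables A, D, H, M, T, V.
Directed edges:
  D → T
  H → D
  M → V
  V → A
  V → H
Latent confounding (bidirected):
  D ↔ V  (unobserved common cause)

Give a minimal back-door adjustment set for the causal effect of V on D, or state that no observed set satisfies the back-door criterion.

desc(V)\{V}={A,D,H,T}; candidates ⊆ {M}.
V↔D: latent back-door arc(s) into V.
size 0: {}; under {} V still reaches {D,M,T} ∋ D.
size 1: {M}; under {M} V still reaches {D,T} ∋ D.
V↔D cannot be blocked by any observed set — no back-door set.

V→D: no observed back-door set.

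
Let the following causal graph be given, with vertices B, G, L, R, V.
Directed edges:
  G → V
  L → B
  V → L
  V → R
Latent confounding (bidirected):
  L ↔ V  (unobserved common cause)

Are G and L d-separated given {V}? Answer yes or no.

No — G and L are d-connected given {V}.

Bayes-Ball from G | {V} reaches {B,L}.
L ∈ reach(G|{V}) ⇒ G ⊥̸ L | {V}.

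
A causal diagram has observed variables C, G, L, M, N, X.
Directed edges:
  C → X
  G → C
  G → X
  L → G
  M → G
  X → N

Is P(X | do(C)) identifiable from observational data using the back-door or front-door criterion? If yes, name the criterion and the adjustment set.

desc(C)\{C}={N,X}; candidates ⊆ {G,L,M}.
size 0: {}; under {} C still reaches {G,L,M,N,X} ∋ X.
{G}: C⊥X given {G} in G with C→· removed — back-door holds.
P(X|do(C)) = Σ_{G} P(X|C,G)·P(G).

P(X|do(C)): backdoor, adjust for {G}.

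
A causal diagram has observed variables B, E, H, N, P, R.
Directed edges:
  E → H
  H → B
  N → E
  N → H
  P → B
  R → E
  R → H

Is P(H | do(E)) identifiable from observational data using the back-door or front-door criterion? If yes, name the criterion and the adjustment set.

desc(E)\{E}={B,H}; candidates ⊆ {N,P,R}.
size 0: {}; under {} E still reaches {B,H,N,R} ∋ H.
size 1: {N}, {P}, {R}; under {N} E still reaches {B,H,R} ∋ H.
{N,R}: E⊥H given {N,R} in G with E→· removed — back-door holds.
P(H|do(E)) = Σ_{N,R} P(H|E,N,R)·P(N,R).

P(H|do(E)): backdoor, adjust for {N, R}.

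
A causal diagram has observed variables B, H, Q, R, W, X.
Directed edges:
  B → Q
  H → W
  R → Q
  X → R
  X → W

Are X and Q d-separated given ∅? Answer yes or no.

Bayes-Ball from X | ∅ reaches {Q,R,W}.
Q ∈ reach(X|∅) ⇒ X ⊥̸ Q | ∅.

No — X and Q are d-connected given ∅.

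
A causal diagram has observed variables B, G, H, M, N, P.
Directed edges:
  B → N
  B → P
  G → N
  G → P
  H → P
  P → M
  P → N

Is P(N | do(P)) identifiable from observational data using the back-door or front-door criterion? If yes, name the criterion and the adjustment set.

desc(P)\{P}={M,N}; candidates ⊆ {B,G,H}.
size 0: {}; under {} P still reaches {B,G,H,N} ∋ N.
size 1: {B}, {G}, {H}; under {B} P still reaches {G,H,N} ∋ N.
{B,G}: P⊥N given {B,G} in G with P→· removed — back-door holds.
P(N|do(P)) = Σ_{B,G} P(N|P,B,G)·P(B,G).

P(N|do(P)): backdoor, adjust for {B, G}.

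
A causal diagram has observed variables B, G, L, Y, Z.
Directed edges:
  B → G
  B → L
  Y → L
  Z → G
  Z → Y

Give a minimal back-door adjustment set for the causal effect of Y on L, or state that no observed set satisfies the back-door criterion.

Y→L: minimal back-door set ∅.

desc(Y)\{Y}={L}; candidates ⊆ {B,G,Z}.
∅: Y⊥L given ∅ in G with Y→· removed — back-door holds.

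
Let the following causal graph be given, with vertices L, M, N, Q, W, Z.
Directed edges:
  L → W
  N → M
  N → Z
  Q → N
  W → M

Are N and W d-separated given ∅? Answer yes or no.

Yes — N ⊥ W | ∅.

Bayes-Ball from N | ∅ reaches {M,Q,Z}.
W ∉ reach(N|∅) ⇒ N ⊥ W | ∅.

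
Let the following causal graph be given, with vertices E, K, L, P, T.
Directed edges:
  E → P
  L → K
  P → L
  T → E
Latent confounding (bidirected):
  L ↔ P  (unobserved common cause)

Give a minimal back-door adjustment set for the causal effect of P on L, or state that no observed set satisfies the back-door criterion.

P→L: no observed back-door set.

desc(P)\{P}={K,L}; candidates ⊆ {E,T}.
P↔L: latent back-door arc(s) into P.
size 0: {}; under {} P still reaches {E,K,L,T} ∋ L.
size 1: {E}, {T}; under {E} P still reaches {K,L} ∋ L.
size 2: {E,T}; under {E,T} P still reaches {K,L} ∋ L.
P↔L cannot be blocked by any observed set — no back-door set.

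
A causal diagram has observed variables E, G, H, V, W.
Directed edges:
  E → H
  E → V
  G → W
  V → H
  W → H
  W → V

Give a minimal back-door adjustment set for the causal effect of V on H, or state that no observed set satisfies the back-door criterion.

desc(V)\{V}={H}; candidates ⊆ {E,G,W}.
size 0: {}; under {} V still reaches {E,G,H,W} ∋ H.
size 1: {E}, {G}, {W}; under {E} V still reaches {G,H,W} ∋ H.
{E,W}: V⊥H given {E,W} in G with V→· removed — back-door holds.

V→H: minimal back-door set {E, W}.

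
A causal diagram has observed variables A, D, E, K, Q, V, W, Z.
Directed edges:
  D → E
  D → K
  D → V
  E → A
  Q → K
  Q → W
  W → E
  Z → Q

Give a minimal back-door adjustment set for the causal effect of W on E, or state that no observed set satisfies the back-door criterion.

desc(W)\{W}={A,E}; candidates ⊆ {D,K,Q,V,Z}.
∅: W⊥E given ∅ in G with W→· removed — back-door holds.

W→E: minimal back-door set ∅.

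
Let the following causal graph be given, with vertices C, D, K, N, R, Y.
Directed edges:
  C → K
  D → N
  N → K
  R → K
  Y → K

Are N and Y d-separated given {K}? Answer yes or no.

No — N and Y are d-connected given {K}.

Bayes-Ball from N | {K} reaches {C,D,R,Y}.
Y ∈ reach(N|{K}) ⇒ N ⊥̸ Y | {K}.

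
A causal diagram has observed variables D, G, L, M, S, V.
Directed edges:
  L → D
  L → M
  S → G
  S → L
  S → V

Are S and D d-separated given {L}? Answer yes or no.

Yes — S ⊥ D | {L}.

Bayes-Ball from S | {L} reaches {G,V}.
D ∉ reach(S|{L}) ⇒ S ⊥ D | {L}.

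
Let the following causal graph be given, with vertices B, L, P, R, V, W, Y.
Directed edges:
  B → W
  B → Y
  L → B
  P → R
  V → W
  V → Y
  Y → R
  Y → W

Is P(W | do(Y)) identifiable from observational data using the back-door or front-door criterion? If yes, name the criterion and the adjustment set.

P(W|do(Y)): backdoor, adjust for {B, V}.

desc(Y)\{Y}={R,W}; candidates ⊆ {B,L,P,V}.
size 0: {}; under {} Y still reaches {B,L,V,W} ∋ W.
size 1: {B}, {L}, {P} …(+1); under {B} Y still reaches {V,W} ∋ W.
{B,V}: Y⊥W given {B,V} in G with Y→· removed — back-door holds.
P(W|do(Y)) = Σ_{B,V} P(W|Y,B,V)·P(B,V).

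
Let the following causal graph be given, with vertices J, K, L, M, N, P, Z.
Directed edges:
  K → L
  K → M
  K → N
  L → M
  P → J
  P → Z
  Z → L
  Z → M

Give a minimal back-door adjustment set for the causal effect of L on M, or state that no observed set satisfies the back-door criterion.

L→M: minimal back-door set {K, Z}.

desc(L)\{L}={M}; candidates ⊆ {J,K,N,P,Z}.
size 0: {}; under {} L still reaches {J,K,M,N,P,Z} ∋ M.
size 1: {J}, {K}, {N} …(+2); under {J} L still reaches {K,M,N,P,Z} ∋ M.
{K,Z}: L⊥M given {K,Z} in G with L→· removed — back-door holds.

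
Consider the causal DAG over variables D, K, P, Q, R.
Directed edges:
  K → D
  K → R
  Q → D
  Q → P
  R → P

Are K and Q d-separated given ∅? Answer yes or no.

Yes — K ⊥ Q | ∅.

Bayes-Ball from K | ∅ reaches {D,P,R}.
Q ∉ reach(K|∅) ⇒ K ⊥ Q | ∅.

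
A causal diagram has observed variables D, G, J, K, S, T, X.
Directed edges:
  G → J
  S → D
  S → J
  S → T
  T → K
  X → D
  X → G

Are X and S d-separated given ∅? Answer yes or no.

Yes — X ⊥ S | ∅.

Bayes-Ball from X | ∅ reaches {D,G,J}.
S ∉ reach(X|∅) ⇒ X ⊥ S | ∅.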